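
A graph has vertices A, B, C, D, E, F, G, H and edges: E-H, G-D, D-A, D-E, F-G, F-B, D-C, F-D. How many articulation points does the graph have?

Removing D increases the component count from 1 to 4, so D is a cut vertex.
Removing E increases the component count from 1 to 2, so E is a cut vertex.
Removing F increases the component count from 1 to 2, so F is a cut vertex.
By contrast removing C leaves 1 component; it is not a cut vertex. No other vertex is a cut vertex either.

3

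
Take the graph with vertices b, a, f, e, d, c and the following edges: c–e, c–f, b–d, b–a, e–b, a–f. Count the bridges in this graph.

The edges on the cycle c-e-b-a-f-c are not bridges since each lies on that cycle.
But removing b–d disconnects b from d — this is a bridge.

1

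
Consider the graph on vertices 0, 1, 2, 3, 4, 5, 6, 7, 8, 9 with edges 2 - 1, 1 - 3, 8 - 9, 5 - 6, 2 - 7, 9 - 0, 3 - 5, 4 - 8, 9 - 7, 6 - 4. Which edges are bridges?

0-9

The edges on the cycle 2-1-3-5-6-4-8-9-7-2 are not bridges since each lies on that cycle.
But removing 0 - 9 disconnects 0 from 9 — this is a bridge.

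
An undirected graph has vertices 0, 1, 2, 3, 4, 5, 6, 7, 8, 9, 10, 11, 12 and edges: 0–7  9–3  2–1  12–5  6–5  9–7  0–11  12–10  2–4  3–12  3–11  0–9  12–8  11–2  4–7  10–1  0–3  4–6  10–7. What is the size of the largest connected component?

Starting from 0 we can reach 0, 1, 2, 3, 4, 5, 6, 7, 8, 9, 10, 11, 12. That is one component of size 13.
The largest has 13 vertices.

13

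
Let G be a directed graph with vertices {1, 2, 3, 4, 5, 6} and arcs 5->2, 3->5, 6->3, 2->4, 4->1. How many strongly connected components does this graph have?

{5} is an SCC by itself.
{2} is an SCC by itself.
{3} is an SCC by itself.
{4} is an SCC by itself.
{1} is an SCC by itself.
(and 1 more singleton SCC)
That gives 6 strongly connected components.

6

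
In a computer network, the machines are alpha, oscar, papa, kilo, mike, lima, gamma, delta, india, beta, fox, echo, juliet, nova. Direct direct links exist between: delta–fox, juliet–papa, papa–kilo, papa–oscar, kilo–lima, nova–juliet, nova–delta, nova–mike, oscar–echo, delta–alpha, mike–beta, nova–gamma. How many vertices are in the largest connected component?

india is isolated — a component by itself.
Starting from fox we can reach fox, beta, echo, kilo, lima, mike, nova, papa, alpha, delta, gamma, oscar, juliet. That is one component of size 13.
The largest has 13 vertices.

13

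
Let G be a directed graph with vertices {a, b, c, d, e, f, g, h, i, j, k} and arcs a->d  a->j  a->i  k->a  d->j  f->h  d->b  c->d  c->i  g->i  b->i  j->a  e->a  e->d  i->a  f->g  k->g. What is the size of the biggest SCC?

{a, b, d, i, j} are all mutually reachable — one SCC of size 5.
{g} is an SCC by itself.
{h} is an SCC by itself.
{k} is an SCC by itself.
{c} is an SCC by itself.
(and 2 more singleton SCCs)
The largest has 5 vertices.

5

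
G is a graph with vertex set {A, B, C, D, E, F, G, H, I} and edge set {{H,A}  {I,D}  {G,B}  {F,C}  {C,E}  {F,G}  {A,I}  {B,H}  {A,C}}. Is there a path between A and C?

From A we can reach A, B, C, D, E, F, G, H, I, which includes C.

Yes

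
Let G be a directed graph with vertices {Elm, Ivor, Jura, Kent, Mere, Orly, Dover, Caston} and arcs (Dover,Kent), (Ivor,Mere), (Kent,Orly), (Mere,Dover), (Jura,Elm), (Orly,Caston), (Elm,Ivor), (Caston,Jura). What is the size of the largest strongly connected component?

8

{Elm, Ivor, Jura, Kent, Mere, Orly, Dover, Caston} are all mutually reachable — one SCC of size 8.
The largest has 8 vertices.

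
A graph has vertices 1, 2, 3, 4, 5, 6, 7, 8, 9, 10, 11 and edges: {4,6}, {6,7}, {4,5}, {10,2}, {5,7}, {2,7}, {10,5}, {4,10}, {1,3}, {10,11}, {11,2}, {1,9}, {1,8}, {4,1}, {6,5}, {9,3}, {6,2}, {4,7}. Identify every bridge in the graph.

1-4, 1-8

The edges on the cycle 4-10-11-2-6-4 are not bridges since each lies on that cycle.
But removing 1 - 4 disconnects 1 from 4; removing 8 - 1 disconnects 8 from 1 — these are bridges.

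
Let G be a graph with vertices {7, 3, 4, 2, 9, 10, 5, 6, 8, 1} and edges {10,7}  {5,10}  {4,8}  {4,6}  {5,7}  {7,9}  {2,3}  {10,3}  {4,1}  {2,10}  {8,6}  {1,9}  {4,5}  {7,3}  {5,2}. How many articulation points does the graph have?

Removing 4 increases the component count from 1 to 2, so 4 is a cut vertex.
By contrast removing 3 leaves 1 component; it is not a cut vertex. No other vertex is a cut vertex either.

1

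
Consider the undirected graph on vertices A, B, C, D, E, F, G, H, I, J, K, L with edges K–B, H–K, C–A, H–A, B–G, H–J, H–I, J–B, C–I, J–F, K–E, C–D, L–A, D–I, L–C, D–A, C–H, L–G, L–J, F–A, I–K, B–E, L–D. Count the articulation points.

Removing K, for instance, still leaves 1 component. No single vertex removal increases the component count — the graph has no articulation points.

0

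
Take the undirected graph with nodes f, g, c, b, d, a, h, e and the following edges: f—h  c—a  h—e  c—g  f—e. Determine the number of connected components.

d is isolated — a component by itself.
b is isolated — a component by itself.
Starting from e we can reach e, f, h. That is one component of size 3.
Starting from a we can reach a, c, g. That is one component of size 3.
Total: 4 components.

4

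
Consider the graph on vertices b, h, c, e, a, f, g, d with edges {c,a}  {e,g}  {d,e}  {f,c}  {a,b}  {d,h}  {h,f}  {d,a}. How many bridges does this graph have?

3

The edges on the cycle d-h-f-c-a-d are not bridges since each lies on that cycle.
But removing e–g disconnects e from g; removing a–b disconnects a from b; removing d–e disconnects d from e — these are bridges.
That makes 3 bridges.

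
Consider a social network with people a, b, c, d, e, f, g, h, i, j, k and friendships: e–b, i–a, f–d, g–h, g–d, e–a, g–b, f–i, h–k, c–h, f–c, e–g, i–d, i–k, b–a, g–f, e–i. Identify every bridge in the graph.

The edges on the cycle g-f-c-h-g are not bridges since each lies on that cycle.
Every edge lies on some cycle, so there are no bridges.

none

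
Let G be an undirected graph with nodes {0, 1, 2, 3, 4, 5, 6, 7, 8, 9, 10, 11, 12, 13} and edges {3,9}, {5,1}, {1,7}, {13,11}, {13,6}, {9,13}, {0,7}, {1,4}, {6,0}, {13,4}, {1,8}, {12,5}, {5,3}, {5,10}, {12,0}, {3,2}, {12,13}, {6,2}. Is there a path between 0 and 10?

From 0 we can reach 0, 1, 2, 3, 4, 5, 6, 7, 8, 9, 10, 11, 12, 13, which includes 10.

Yes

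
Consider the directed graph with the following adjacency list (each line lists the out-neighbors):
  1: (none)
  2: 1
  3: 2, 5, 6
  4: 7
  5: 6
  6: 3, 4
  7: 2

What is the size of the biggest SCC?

3

{3, 5, 6} are all mutually reachable — one SCC of size 3.
{2} is an SCC by itself.
{4} is an SCC by itself.
{1} is an SCC by itself.
{7} is an SCC by itself.
The largest has 3 vertices.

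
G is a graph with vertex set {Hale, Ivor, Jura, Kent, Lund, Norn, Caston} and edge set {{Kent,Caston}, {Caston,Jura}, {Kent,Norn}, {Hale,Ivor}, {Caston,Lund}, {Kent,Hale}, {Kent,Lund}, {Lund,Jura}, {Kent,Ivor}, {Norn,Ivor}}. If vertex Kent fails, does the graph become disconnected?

Yes

Deleting Kent raises the number of components from 1 to 2, so Kent is a cut vertex.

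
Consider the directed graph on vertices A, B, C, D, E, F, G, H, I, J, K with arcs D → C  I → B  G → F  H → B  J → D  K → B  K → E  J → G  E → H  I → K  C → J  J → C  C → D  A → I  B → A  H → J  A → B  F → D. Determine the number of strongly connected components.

2

{A, B, E, H, I, K} are all mutually reachable — one SCC of size 6.
{C, D, F, G, J} are all mutually reachable — one SCC of size 5.
That gives 2 strongly connected components.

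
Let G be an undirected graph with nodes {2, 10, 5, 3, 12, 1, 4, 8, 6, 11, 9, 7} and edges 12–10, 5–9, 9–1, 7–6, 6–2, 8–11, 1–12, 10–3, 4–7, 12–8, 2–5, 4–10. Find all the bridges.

10-3, 11-8, 12-8

The edges on the cycle 4-7-6-2-5-9-1-12-10-4 are not bridges since each lies on that cycle.
But removing 10–3 disconnects 10 from 3; removing 8–11 disconnects 8 from 11; removing 8–12 disconnects 8 from 12 — these are bridges.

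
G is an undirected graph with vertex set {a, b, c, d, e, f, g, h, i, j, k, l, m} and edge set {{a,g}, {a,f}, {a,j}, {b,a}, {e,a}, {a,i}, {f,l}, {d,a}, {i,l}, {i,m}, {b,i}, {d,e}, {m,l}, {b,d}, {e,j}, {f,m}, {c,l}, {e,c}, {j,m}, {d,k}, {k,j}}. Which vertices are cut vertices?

Removing a increases the component count from 2 to 3, so a is a cut vertex.
By contrast removing k leaves 2 components; it is not a cut vertex. No other vertex is a cut vertex either.

a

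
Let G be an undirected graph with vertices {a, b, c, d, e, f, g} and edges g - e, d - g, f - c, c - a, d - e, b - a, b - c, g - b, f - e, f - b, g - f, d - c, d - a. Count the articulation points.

Removing g, for instance, still leaves 1 component. No single vertex removal increases the component count — the graph has no articulation points.

0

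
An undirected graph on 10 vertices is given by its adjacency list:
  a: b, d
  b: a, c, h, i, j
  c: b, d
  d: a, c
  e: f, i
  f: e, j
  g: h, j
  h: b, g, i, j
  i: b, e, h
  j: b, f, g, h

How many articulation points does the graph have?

1

Removing b increases the component count from 1 to 2, so b is a cut vertex.
By contrast removing g leaves 1 component; it is not a cut vertex. No other vertex is a cut vertex either.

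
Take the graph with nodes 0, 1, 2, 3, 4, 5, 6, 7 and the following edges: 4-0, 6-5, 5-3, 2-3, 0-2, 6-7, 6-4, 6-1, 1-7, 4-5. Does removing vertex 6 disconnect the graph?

Yes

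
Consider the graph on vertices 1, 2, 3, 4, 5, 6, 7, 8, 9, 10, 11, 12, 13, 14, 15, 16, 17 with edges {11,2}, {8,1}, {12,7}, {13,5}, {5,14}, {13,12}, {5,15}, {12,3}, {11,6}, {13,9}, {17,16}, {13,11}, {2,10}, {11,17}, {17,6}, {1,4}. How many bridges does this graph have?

13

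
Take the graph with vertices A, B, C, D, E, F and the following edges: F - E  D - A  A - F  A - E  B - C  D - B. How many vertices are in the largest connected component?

Starting from A we can reach A, B, C, D, E, F. That is one component of size 6.
The largest has 6 vertices.

6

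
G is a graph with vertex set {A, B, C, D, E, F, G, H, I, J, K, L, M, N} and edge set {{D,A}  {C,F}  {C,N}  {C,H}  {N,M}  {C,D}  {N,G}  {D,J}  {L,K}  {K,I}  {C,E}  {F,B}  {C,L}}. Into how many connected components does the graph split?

1

Starting from A we can reach A, B, C, D, E, F, G, H, I, J, K, L, M, N. That is one component of size 14.
Total: 1 component.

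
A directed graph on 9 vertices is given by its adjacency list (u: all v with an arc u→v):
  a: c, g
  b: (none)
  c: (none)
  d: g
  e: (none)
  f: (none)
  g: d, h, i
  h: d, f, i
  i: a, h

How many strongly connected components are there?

5

{a, d, g, h, i} are all mutually reachable — one SCC of size 5.
{c} is an SCC by itself.
{f} is an SCC by itself.
{b} is an SCC by itself.
{e} is an SCC by itself.
That gives 5 strongly connected components.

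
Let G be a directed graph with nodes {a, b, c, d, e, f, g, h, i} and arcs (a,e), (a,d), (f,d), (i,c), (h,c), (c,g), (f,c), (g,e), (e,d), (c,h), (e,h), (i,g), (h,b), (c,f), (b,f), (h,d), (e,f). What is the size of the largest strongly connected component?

6

{b, c, e, f, g, h} are all mutually reachable — one SCC of size 6.
{a} is an SCC by itself.
{d} is an SCC by itself.
{i} is an SCC by itself.
The largest has 6 vertices.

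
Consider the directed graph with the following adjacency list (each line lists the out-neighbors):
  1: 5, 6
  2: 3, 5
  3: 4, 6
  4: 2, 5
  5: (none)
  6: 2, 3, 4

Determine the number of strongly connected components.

{2, 3, 4, 6} are all mutually reachable — one SCC of size 4.
{5} is an SCC by itself.
{1} is an SCC by itself.
That gives 3 strongly connected components.

3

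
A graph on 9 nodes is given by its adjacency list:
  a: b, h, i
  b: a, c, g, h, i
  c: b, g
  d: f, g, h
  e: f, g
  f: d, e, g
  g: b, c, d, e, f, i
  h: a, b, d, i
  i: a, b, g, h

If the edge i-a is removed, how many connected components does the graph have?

i and a are still connected via i-b-a, so the component count stays at 1.

1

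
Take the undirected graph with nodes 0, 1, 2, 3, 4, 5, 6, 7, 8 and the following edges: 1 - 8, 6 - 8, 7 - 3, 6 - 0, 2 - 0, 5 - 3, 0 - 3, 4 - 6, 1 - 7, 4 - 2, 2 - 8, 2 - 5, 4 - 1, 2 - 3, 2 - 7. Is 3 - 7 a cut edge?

No

After removing 3 - 7, the path 3-2-7 still connects them, so the edge is not a bridge.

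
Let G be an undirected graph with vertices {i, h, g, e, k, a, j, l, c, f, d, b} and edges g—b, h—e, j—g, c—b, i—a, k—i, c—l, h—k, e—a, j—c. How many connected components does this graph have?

f is isolated — a component by itself.
d is isolated — a component by itself.
Starting from b we can reach b, c, g, j, l. That is one component of size 5.
Starting from a we can reach a, e, h, i, k. That is one component of size 5.
Total: 4 components.

4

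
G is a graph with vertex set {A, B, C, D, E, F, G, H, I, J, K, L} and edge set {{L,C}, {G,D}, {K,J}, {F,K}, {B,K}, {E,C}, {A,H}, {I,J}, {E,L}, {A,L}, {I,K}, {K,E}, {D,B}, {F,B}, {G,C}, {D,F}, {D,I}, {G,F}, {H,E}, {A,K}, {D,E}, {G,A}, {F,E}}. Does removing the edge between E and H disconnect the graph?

After removing E-H, the path E-L-A-H still connects them, so the edge is not a bridge.

No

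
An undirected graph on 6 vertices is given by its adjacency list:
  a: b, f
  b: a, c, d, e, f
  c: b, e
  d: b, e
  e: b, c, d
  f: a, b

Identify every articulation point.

b

Removing b increases the component count from 1 to 2, so b is a cut vertex.
By contrast removing a leaves 1 component; it is not a cut vertex. No other vertex is a cut vertex either.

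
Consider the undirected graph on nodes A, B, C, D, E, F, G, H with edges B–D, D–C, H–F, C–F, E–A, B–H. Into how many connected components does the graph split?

3

G is isolated — a component by itself.
Starting from A we can reach A, E. That is one component of size 2.
Starting from B we can reach B, C, D, F, H. That is one component of size 5.
Total: 3 components.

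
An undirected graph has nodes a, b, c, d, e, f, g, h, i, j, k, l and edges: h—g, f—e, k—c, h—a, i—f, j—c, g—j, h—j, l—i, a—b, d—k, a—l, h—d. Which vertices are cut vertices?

a, f, h, i, l

Removing a increases the component count from 1 to 3, so a is a cut vertex.
Removing f increases the component count from 1 to 2, so f is a cut vertex.
Removing h increases the component count from 1 to 2, so h is a cut vertex.
Likewise i, l are cut vertices.
By contrast removing e leaves 1 component; it is not a cut vertex. No other vertex is a cut vertex either.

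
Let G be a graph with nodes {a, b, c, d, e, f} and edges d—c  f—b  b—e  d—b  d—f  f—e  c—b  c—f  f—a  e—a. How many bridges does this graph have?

The edges on the cycle d-c-b-e-a-f-d are not bridges since each lies on that cycle.
Every edge lies on some cycle, so there are no bridges.

0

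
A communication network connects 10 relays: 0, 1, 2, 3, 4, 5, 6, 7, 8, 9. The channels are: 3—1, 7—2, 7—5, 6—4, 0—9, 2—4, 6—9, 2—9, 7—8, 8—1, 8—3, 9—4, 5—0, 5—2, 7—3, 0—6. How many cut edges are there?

0

The edges on the cycle 7-8-1-3-7 are not bridges since each lies on that cycle.
Every edge lies on some cycle, so there are no bridges.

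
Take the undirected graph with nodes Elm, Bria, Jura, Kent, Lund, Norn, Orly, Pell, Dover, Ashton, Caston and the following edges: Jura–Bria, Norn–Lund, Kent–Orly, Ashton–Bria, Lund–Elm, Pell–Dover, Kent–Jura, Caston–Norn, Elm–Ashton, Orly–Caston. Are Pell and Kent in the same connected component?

No

The component containing Pell is {Pell, Dover}, and Kent is not in it.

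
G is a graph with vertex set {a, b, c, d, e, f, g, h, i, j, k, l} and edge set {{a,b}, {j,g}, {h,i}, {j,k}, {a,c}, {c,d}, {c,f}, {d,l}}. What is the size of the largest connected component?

6

e is isolated — a component by itself.
Starting from h we can reach h, i. That is one component of size 2.
Starting from g we can reach g, j, k. That is one component of size 3.
Starting from a we can reach a, b, c, d, f, l. That is one component of size 6.
The largest has 6 vertices.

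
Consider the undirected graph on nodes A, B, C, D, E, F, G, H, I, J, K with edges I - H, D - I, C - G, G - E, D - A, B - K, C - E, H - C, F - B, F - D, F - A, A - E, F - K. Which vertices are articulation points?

F

Removing F increases the component count from 2 to 3, so F is a cut vertex.
By contrast removing I leaves 2 components; it is not a cut vertex. No other vertex is a cut vertex either.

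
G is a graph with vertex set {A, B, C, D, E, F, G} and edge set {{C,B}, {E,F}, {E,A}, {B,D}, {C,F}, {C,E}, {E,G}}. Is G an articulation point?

No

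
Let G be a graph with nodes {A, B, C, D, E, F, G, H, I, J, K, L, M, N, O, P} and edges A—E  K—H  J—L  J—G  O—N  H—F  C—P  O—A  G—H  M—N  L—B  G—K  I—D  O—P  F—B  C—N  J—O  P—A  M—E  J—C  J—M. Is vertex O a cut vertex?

No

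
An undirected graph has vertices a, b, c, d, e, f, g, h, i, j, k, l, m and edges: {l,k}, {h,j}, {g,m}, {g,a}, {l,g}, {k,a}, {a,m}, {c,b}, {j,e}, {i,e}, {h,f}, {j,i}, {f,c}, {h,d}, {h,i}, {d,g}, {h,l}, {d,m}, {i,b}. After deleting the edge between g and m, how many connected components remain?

1

g and m are still connected via g-d-m, so the component count stays at 1.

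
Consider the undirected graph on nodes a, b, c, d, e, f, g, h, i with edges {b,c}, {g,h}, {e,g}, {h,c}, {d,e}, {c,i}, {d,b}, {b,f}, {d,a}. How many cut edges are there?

The edges on the cycle d-b-c-h-g-e-d are not bridges since each lies on that cycle.
But removing b–f disconnects b from f; removing c–i disconnects c from i; removing d–a disconnects d from a — these are bridges.
That makes 3 bridges.

3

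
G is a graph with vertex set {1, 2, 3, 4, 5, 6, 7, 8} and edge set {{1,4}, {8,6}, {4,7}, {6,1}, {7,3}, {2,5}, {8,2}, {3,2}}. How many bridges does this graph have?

The edges on the cycle 8-6-1-4-7-3-2-8 are not bridges since each lies on that cycle.
But removing 2–5 disconnects 2 from 5 — this is a bridge.

1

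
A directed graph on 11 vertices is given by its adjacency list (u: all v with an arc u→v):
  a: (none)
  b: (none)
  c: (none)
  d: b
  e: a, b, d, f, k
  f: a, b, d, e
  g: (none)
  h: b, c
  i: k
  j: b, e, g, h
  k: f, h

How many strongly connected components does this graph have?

9

{e, f, k} are all mutually reachable — one SCC of size 3.
{d} is an SCC by itself.
{i} is an SCC by itself.
{b} is an SCC by itself.
{c} is an SCC by itself.
(and 4 more singleton SCCs)
That gives 9 strongly connected components.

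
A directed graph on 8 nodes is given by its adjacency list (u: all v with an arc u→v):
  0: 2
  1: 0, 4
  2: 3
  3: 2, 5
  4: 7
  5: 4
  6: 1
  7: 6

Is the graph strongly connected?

Yes

From 6 we can reach every vertex (0, 1, 2, 3, 4, 5, 6, 7), and every vertex can reach 6 (0, 1, 2, 3, 4, 5, 6, 7). So the whole graph is one strongly connected component.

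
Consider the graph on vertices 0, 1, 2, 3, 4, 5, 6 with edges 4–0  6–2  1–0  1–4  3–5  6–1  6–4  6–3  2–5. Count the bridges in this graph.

The edges on the cycle 6-3-5-2-6 are not bridges since each lies on that cycle.
Every edge lies on some cycle, so there are no bridges.

0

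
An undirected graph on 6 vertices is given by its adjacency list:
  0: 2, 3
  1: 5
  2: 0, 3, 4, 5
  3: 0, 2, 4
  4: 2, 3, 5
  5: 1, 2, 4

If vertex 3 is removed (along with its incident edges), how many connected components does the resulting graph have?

1

With 3 gone, the remaining components are: {0, 1, 2, 4, 5}.
That is 1 component.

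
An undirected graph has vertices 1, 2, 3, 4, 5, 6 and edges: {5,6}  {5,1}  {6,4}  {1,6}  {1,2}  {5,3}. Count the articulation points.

3

Removing 1 increases the component count from 1 to 2, so 1 is a cut vertex.
Removing 5 increases the component count from 1 to 2, so 5 is a cut vertex.
Removing 6 increases the component count from 1 to 2, so 6 is a cut vertex.
By contrast removing 2 leaves 1 component; it is not a cut vertex. No other vertex is a cut vertex either.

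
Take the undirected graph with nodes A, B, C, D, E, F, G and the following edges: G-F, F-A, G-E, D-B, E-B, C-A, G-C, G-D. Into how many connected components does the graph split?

1

Starting from A we can reach A, B, C, D, E, F, G. That is one component of size 7.
Total: 1 component.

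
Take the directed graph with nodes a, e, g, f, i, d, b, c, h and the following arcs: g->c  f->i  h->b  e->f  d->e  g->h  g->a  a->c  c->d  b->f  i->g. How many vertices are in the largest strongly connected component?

9

{a, b, c, d, e, f, g, h, i} are all mutually reachable — one SCC of size 9.
The largest has 9 vertices.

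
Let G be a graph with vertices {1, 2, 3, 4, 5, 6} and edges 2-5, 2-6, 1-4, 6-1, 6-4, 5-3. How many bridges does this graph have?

3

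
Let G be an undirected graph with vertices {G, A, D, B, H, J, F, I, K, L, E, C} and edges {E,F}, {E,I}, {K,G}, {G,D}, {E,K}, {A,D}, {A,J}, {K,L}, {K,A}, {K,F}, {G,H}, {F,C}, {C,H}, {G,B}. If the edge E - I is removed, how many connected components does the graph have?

2

Before removal there is 1 component.
E - I is a bridge — removing it separates E's side from I's side.
After removal: 2 components.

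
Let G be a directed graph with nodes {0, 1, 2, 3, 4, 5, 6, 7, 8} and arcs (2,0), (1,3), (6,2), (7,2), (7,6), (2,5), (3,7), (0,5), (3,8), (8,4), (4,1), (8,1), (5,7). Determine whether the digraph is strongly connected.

No

There is no directed path from 0 to 4, so the graph is not strongly connected.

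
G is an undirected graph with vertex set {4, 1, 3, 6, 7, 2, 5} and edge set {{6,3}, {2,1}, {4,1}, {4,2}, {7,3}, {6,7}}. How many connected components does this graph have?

3

5 is isolated — a component by itself.
Starting from 3 we can reach 3, 6, 7. That is one component of size 3.
Starting from 1 we can reach 1, 2, 4. That is one component of size 3.
Total: 3 components.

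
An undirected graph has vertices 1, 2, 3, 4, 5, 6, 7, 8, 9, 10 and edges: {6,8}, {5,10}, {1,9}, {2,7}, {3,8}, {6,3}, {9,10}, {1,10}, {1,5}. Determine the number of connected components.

4

4 is isolated — a component by itself.
Starting from 2 we can reach 2, 7. That is one component of size 2.
Starting from 3 we can reach 3, 6, 8. That is one component of size 3.
Starting from 1 we can reach 1, 5, 9, 10. That is one component of size 4.
Total: 4 components.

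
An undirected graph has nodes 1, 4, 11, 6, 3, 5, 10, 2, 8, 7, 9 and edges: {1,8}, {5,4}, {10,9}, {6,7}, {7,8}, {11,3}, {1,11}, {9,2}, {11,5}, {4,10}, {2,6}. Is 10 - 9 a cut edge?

No

After removing 10 - 9, the path 10-4-5-11-1-8-7-6-2-9 still connects them, so the edge is not a bridge.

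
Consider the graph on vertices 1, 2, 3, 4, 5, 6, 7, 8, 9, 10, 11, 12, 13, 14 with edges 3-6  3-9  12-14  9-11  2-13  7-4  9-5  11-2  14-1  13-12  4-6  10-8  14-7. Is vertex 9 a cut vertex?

Yes

Deleting 9 raises the number of components from 2 to 3, so 9 is a cut vertex.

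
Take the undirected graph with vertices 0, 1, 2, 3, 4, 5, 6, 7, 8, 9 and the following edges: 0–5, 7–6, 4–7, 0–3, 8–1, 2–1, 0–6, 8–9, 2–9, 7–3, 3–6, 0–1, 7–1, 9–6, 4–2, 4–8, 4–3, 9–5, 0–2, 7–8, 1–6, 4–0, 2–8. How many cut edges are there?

The edges on the cycle 4-7-1-2-4 are not bridges since each lies on that cycle.
Every edge lies on some cycle, so there are no bridges.

0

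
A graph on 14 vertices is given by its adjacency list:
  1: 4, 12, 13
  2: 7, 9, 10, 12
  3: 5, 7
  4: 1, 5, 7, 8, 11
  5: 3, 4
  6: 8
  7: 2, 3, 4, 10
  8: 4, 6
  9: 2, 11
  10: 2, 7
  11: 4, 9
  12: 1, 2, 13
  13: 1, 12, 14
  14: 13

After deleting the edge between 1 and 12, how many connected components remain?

1 and 12 are still connected via 1-13-12, so the component count stays at 1.

1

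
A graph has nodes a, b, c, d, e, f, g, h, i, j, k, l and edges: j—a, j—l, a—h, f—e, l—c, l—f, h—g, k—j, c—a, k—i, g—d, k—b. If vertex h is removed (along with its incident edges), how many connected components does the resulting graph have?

With h gone, the remaining components are: {d, g}; {a, b, c, e, f, i, j, k, l}.
That is 2 components.

2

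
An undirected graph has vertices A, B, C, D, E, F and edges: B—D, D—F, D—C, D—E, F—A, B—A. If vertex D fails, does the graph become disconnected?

Yes

Deleting D raises the number of components from 1 to 3, so D is a cut vertex.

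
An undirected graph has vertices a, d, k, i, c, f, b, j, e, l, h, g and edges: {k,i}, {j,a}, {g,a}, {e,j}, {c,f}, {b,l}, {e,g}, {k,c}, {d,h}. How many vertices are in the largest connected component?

Starting from b we can reach b, l. That is one component of size 2.
Starting from d we can reach d, h. That is one component of size 2.
Starting from c we can reach c, f, i, k. That is one component of size 4.
Starting from a we can reach a, e, g, j. That is one component of size 4.
The largest has 4 vertices.

4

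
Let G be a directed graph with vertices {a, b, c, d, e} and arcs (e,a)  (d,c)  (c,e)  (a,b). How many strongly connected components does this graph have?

{d} is an SCC by itself.
{c} is an SCC by itself.
{e} is an SCC by itself.
{a} is an SCC by itself.
{b} is an SCC by itself.
That gives 5 strongly connected components.

5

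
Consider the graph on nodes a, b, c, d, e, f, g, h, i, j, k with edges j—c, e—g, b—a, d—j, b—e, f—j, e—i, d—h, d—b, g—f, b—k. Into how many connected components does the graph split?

1

Starting from a we can reach a, b, c, d, e, f, g, h, i, j, k. That is one component of size 11.
Total: 1 component.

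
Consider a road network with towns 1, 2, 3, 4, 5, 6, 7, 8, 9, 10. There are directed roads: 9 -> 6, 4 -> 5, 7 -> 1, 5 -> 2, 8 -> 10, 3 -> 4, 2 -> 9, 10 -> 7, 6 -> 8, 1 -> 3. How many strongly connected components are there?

1

{1, 2, 3, 4, 5, 6, 7, 8, 9, 10} are all mutually reachable — one SCC of size 10.
That gives 1 strongly connected component.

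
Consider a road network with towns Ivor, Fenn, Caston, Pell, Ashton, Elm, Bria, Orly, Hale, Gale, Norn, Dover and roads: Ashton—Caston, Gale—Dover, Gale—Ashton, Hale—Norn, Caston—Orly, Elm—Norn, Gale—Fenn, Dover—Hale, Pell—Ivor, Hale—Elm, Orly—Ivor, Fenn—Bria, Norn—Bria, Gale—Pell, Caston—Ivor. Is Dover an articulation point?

Deleting Dover leaves 1 component (was 1) (its neighbors Gale, Hale remain connected to each other), so Dover is not a cut vertex.

No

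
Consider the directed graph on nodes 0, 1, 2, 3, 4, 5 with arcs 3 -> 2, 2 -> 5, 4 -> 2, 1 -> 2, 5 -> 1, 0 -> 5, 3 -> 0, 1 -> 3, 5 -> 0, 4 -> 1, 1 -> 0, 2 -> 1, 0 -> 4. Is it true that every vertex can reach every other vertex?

From 4 we can reach every vertex (0, 1, 2, 3, 4, 5), and every vertex can reach 4 (0, 1, 2, 3, 4, 5). So the whole graph is one strongly connected component.

Yes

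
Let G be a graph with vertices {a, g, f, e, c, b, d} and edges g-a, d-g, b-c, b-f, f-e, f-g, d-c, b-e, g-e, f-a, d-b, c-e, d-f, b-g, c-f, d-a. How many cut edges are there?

The edges on the cycle b-c-f-b are not bridges since each lies on that cycle.
Every edge lies on some cycle, so there are no bridges.

0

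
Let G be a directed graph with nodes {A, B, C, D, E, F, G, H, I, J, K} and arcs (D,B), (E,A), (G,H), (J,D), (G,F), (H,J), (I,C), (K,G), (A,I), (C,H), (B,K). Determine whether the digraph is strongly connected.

No

There is no directed path from K to I, so the graph is not strongly connected.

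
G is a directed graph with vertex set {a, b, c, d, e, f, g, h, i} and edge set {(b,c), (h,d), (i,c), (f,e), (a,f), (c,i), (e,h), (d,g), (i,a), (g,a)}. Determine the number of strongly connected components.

{a, d, e, f, g, h} are all mutually reachable — one SCC of size 6.
{c, i} are all mutually reachable — one SCC of size 2.
{b} is an SCC by itself.
That gives 3 strongly connected components.

3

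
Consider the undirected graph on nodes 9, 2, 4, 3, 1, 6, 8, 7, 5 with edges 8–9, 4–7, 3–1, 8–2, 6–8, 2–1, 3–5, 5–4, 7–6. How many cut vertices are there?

Removing 8 increases the component count from 1 to 2, so 8 is a cut vertex.
By contrast removing 7 leaves 1 component; it is not a cut vertex. No other vertex is a cut vertex either.

1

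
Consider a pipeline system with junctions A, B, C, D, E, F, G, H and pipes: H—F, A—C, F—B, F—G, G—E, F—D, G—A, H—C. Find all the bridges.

B-F, D-F, E-G

The edges on the cycle H-F-G-A-C-H are not bridges since each lies on that cycle.
But removing F—D disconnects F from D; removing F—B disconnects F from B; removing G—E disconnects G from E — these are bridges.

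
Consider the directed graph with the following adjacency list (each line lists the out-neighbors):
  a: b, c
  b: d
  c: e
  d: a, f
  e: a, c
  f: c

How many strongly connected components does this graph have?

{a, b, c, d, e, f} are all mutually reachable — one SCC of size 6.
That gives 1 strongly connected component.

1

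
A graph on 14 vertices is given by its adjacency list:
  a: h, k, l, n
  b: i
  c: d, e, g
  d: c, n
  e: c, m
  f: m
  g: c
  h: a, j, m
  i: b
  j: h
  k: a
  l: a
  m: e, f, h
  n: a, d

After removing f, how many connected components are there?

2

With f gone, the remaining components are: {b, i}; {a, c, d, e, g, h, j, k, l, m, n}.
That is 2 components.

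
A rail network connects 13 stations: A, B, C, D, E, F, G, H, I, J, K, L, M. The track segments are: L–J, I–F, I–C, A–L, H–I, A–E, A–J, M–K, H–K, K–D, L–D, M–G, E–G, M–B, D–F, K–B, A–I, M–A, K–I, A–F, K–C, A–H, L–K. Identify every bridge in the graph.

The edges on the cycle K-I-C-K are not bridges since each lies on that cycle.
Every edge lies on some cycle, so there are no bridges.

none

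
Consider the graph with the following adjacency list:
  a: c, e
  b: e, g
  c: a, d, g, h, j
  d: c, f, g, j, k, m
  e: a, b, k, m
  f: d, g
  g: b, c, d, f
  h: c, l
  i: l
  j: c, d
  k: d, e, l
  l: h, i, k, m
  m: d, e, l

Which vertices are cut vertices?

l

Removing l increases the component count from 1 to 2, so l is a cut vertex.
By contrast removing j leaves 1 component; it is not a cut vertex. No other vertex is a cut vertex either.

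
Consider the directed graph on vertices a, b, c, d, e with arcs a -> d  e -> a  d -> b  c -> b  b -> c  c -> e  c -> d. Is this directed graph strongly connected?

From e we can reach every vertex (a, b, c, d, e), and every vertex can reach e (a, b, c, d, e). So the whole graph is one strongly connected component.

Yes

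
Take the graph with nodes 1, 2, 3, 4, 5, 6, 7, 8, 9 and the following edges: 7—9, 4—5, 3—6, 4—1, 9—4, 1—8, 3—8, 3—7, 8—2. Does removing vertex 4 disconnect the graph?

Deleting 4 raises the number of components from 1 to 2, so 4 is a cut vertex.

Yes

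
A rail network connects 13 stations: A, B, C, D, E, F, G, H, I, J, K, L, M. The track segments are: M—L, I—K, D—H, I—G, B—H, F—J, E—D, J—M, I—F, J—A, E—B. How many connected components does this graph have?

3

C is isolated — a component by itself.
Starting from B we can reach B, D, E, H. That is one component of size 4.
Starting from A we can reach A, F, G, I, J, K, L, M. That is one component of size 8.
Total: 3 components.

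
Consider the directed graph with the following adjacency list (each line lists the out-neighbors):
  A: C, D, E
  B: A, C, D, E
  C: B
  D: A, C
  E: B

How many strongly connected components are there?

1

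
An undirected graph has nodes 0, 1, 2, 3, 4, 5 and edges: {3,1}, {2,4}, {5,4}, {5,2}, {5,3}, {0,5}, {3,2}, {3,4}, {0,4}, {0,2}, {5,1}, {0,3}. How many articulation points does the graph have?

Removing 5, for instance, still leaves 1 component. No single vertex removal increases the component count — the graph has no articulation points.

0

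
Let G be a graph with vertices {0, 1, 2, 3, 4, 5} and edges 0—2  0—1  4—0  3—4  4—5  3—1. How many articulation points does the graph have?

Removing 0 increases the component count from 1 to 2, so 0 is a cut vertex.
Removing 4 increases the component count from 1 to 2, so 4 is a cut vertex.
By contrast removing 1 leaves 1 component; it is not a cut vertex. No other vertex is a cut vertex either.

2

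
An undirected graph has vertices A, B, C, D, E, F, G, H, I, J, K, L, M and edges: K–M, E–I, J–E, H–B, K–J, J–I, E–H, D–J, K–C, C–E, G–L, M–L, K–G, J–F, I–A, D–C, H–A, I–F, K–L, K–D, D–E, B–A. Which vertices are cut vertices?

K

Removing K increases the component count from 1 to 2, so K is a cut vertex.
By contrast removing I leaves 1 component; it is not a cut vertex. No other vertex is a cut vertex either.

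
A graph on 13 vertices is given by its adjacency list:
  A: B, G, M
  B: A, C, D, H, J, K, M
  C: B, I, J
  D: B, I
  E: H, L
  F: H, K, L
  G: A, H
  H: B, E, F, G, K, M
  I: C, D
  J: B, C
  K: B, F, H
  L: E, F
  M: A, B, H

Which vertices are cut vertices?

B

Removing B increases the component count from 1 to 2, so B is a cut vertex.
By contrast removing M leaves 1 component; it is not a cut vertex. No other vertex is a cut vertex either.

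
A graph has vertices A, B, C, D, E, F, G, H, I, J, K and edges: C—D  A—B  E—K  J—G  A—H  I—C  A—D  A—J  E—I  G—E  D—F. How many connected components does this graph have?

Starting from A we can reach A, B, C, D, E, F, G, H, I, J, K. That is one component of size 11.
Total: 1 component.

1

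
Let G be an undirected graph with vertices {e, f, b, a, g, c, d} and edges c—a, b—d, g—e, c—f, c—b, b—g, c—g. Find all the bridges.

The edges on the cycle c-b-g-c are not bridges since each lies on that cycle.
But removing b—d disconnects b from d; removing c—f disconnects c from f; removing g—e disconnects g from e; removing c—a disconnects c from a — these are bridges.

a-c, b-d, c-f, e-g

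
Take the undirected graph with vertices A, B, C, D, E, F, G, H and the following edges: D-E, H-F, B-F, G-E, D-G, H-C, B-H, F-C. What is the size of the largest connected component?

4

A is isolated — a component by itself.
Starting from D we can reach D, E, G. That is one component of size 3.
Starting from B we can reach B, C, F, H. That is one component of size 4.
The largest has 4 vertices.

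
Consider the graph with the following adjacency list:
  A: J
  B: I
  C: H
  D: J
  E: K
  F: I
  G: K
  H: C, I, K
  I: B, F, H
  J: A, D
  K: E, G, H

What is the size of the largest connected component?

8

Starting from A we can reach A, D, J. That is one component of size 3.
Starting from B we can reach B, C, E, F, G, H, I, K. That is one component of size 8.
The largest has 8 vertices.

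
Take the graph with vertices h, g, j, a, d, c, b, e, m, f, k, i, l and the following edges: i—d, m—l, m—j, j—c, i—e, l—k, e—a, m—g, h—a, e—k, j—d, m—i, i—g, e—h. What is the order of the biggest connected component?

b is isolated — a component by itself.
f is isolated — a component by itself.
Starting from a we can reach a, c, d, e, g, h, i, j, k, l, m. That is one component of size 11.
The largest has 11 vertices.

11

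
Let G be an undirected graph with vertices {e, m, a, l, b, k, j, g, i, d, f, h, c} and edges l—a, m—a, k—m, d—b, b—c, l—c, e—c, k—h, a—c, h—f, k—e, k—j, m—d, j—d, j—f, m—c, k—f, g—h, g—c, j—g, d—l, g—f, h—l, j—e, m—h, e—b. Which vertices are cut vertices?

none

Removing c, for instance, still leaves 2 components. No single vertex removal increases the component count — the graph has no articulation points.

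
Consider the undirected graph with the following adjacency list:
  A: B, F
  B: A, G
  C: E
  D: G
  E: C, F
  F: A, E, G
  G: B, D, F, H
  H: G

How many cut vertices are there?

3

Removing E increases the component count from 1 to 2, so E is a cut vertex.
Removing F increases the component count from 1 to 2, so F is a cut vertex.
Removing G increases the component count from 1 to 3, so G is a cut vertex.
By contrast removing C leaves 1 component; it is not a cut vertex. No other vertex is a cut vertex either.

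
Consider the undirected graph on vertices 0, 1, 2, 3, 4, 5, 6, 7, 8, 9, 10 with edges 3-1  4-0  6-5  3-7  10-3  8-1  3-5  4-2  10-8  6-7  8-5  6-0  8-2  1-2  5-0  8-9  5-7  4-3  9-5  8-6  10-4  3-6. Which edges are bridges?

none

The edges on the cycle 10-8-1-2-4-10 are not bridges since each lies on that cycle.
Every edge lies on some cycle, so there are no bridges.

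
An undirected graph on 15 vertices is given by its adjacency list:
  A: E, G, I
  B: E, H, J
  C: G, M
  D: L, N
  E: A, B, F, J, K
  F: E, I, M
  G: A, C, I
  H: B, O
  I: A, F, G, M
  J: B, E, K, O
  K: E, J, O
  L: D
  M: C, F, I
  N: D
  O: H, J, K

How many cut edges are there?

2

The edges on the cycle A-G-C-M-I-A are not bridges since each lies on that cycle.
But removing D-N disconnects D from N; removing L-D disconnects L from D — these are bridges.
That makes 2 bridges.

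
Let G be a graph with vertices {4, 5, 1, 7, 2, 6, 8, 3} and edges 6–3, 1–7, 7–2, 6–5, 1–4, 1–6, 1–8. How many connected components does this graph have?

Starting from 1 we can reach 1, 2, 3, 4, 5, 6, 7, 8. That is one component of size 8.
Total: 1 component.

1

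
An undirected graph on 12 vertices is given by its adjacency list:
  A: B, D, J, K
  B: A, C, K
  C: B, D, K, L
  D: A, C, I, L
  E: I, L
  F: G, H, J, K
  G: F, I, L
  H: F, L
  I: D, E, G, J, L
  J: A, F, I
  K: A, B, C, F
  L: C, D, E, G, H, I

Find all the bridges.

none

The edges on the cycle L-H-F-G-L are not bridges since each lies on that cycle.
Every edge lies on some cycle, so there are no bridges.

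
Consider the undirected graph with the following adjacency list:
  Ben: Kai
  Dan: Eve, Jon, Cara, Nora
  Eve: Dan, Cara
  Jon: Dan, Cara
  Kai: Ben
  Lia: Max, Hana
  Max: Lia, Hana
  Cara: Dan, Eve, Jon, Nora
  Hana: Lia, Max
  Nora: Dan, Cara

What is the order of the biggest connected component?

5

Starting from Ben we can reach Ben, Kai. That is one component of size 2.
Starting from Lia we can reach Lia, Max, Hana. That is one component of size 3.
Starting from Dan we can reach Dan, Eve, Jon, Cara, Nora. That is one component of size 5.
The largest has 5 vertices.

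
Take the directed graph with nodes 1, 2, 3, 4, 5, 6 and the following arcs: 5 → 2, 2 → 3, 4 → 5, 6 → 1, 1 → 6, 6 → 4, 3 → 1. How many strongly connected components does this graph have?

1

{1, 2, 3, 4, 5, 6} are all mutually reachable — one SCC of size 6.
That gives 1 strongly connected component.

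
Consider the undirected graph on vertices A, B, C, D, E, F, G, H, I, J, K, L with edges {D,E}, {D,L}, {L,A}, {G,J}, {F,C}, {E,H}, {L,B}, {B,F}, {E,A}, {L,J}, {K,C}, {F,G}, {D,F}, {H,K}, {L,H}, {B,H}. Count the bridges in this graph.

0

The edges on the cycle L-B-H-L are not bridges since each lies on that cycle.
Every edge lies on some cycle, so there are no bridges.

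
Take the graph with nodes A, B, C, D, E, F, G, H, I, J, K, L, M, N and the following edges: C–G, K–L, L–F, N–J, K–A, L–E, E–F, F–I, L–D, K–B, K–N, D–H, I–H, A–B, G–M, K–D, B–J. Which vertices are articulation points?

Removing G increases the component count from 2 to 3, so G is a cut vertex.
Removing K increases the component count from 2 to 3, so K is a cut vertex.
By contrast removing A leaves 2 components; it is not a cut vertex. No other vertex is a cut vertex either.

G, K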